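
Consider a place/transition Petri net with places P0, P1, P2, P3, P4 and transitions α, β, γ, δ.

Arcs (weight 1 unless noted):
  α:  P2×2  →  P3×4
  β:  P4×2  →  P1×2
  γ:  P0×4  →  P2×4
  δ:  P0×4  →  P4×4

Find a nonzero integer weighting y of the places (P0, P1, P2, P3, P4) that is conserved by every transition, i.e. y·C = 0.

Incidence matrix C (rows=places, cols=transitions):
        α    β    γ    δ
   P0   0    0   -4   -4
   P1   0    2    0    0
   P2  -2    0    4    0
   P3   4    0    0    0
   P4   0   -2    0    4

Candidate y = [2, 2, 2, 1, 2]; check y·C column-wise:
  col α: 2·0 + 2·0 + 2·-2 + 1·4 + 2·0 = 0
  col β: 2·0 + 2·2 + 2·0 + 1·0 + 2·-2 = 0
  col γ: 2·-4 + 2·0 + 2·4 + 1·0 + 2·0 = 0
  col δ: 2·-4 + 2·0 + 2·0 + 1·0 + 2·4 = 0

y = (P0:2, P1:2, P2:2, P3:1, P4:2)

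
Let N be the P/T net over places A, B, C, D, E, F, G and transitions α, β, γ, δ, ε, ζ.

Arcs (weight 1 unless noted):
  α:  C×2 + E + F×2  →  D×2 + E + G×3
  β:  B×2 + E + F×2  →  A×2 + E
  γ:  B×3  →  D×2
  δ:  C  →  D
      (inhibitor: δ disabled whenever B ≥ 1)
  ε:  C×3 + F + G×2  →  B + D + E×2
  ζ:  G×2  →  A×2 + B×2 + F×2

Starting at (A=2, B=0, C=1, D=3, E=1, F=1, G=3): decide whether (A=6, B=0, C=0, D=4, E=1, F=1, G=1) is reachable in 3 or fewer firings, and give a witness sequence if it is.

YES — reachable via ⟨δ, ζ, β⟩ (3 firings)

step 1: fire δ:  (A=2, B=0, C=1, D=3, E=1, F=1, G=3) → (A=2, B=0, C=0, D=4, E=1, F=1, G=3)
step 2: fire ζ:  (A=2, B=0, C=0, D=4, E=1, F=1, G=3) → (A=4, B=2, C=0, D=4, E=1, F=3, G=1)
step 3: fire β:  (A=4, B=2, C=0, D=4, E=1, F=3, G=1) → (A=6, B=0, C=0, D=4, E=1, F=1, G=1)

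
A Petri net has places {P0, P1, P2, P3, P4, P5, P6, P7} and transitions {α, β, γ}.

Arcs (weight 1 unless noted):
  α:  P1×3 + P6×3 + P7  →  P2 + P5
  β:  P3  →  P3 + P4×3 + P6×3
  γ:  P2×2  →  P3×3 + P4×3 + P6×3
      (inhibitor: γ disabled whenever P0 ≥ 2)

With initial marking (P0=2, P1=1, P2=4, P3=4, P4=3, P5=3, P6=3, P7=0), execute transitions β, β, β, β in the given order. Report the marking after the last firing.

(P0=2, P1=1, P2=4, P3=4, P4=15, P5=3, P6=15, P7=0)

step 1: fire β:  (P0=2, P1=1, P2=4, P3=4, P4=3, P5=3, P6=3, P7=0) → (P0=2, P1=1, P2=4, P3=4, P4=6, P5=3, P6=6, P7=0)
step 2: fire β:  (P0=2, P1=1, P2=4, P3=4, P4=6, P5=3, P6=6, P7=0) → (P0=2, P1=1, P2=4, P3=4, P4=9, P5=3, P6=9, P7=0)
step 3: fire β:  (P0=2, P1=1, P2=4, P3=4, P4=9, P5=3, P6=9, P7=0) → (P0=2, P1=1, P2=4, P3=4, P4=12, P5=3, P6=12, P7=0)
step 4: fire β:  (P0=2, P1=1, P2=4, P3=4, P4=12, P5=3, P6=12, P7=0) → (P0=2, P1=1, P2=4, P3=4, P4=15, P5=3, P6=15, P7=0)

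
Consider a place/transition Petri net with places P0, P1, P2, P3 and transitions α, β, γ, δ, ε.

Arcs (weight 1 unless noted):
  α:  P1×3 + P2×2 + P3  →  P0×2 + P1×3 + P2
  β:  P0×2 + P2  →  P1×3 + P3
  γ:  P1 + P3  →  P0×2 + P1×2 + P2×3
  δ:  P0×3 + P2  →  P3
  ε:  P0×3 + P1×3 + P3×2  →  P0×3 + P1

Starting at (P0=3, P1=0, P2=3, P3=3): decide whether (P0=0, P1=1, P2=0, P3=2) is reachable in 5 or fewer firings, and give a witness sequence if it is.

step 1: fire β:  (P0=3, P1=0, P2=3, P3=3) → (P0=1, P1=3, P2=2, P3=4)
step 2: fire α:  (P0=1, P1=3, P2=2, P3=4) → (P0=3, P1=3, P2=1, P3=3)
step 3: fire ε:  (P0=3, P1=3, P2=1, P3=3) → (P0=3, P1=1, P2=1, P3=1)
step 4: fire δ:  (P0=3, P1=1, P2=1, P3=1) → (P0=0, P1=1, P2=0, P3=2)

YES — reachable via ⟨β, α, ε, δ⟩ (4 firings)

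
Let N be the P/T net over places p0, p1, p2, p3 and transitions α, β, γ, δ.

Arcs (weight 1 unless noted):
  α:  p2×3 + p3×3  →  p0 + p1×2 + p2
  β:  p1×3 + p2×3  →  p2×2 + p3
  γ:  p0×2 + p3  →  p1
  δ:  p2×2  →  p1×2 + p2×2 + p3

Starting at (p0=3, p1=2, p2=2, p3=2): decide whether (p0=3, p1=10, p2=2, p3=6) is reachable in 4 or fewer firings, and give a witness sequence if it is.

YES — reachable via ⟨δ, δ, δ, δ⟩ (4 firings)

step 1: fire δ:  (p0=3, p1=2, p2=2, p3=2) → (p0=3, p1=4, p2=2, p3=3)
step 2: fire δ:  (p0=3, p1=4, p2=2, p3=3) → (p0=3, p1=6, p2=2, p3=4)
step 3: fire δ:  (p0=3, p1=6, p2=2, p3=4) → (p0=3, p1=8, p2=2, p3=5)
step 4: fire δ:  (p0=3, p1=8, p2=2, p3=5) → (p0=3, p1=10, p2=2, p3=6)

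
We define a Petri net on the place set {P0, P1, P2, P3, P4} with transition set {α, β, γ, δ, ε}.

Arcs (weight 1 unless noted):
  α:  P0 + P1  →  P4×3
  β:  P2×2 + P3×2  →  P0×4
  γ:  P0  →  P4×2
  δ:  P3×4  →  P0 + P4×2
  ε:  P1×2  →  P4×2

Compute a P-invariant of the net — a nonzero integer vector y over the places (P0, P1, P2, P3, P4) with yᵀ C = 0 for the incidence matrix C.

Incidence matrix C (rows=places, cols=transitions):
        α    β    γ    δ    ε
   P0  -1    4   -1    1    0
   P1  -1    0    0    0   -2
   P2   0   -2    0    0    0
   P3   0   -2    0   -4    0
   P4   3    0    2    2    2

Candidate y = [2, 1, 3, 1, 1]; check y·C column-wise:
  col α: 2·-1 + 1·-1 + 3·0 + 1·0 + 1·3 = 0
  col β: 2·4 + 1·0 + 3·-2 + 1·-2 + 1·0 = 0
  col γ: 2·-1 + 1·0 + 3·0 + 1·0 + 1·2 = 0
  col δ: 2·1 + 1·0 + 3·0 + 1·-4 + 1·2 = 0
  col ε: 2·0 + 1·-2 + 3·0 + 1·0 + 1·2 = 0

y = (P0:2, P1:1, P2:3, P3:1, P4:1)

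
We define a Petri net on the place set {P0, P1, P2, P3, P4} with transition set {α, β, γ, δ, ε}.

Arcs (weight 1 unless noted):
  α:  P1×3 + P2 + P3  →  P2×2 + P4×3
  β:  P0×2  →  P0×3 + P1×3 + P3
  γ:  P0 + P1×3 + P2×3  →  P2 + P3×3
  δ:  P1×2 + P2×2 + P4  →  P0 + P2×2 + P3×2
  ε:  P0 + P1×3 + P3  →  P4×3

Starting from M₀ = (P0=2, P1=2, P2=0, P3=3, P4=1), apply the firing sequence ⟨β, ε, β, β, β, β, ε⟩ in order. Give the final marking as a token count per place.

(P0=5, P1=11, P2=0, P3=6, P4=7)

step 1: fire β:  (P0=2, P1=2, P2=0, P3=3, P4=1) → (P0=3, P1=5, P2=0, P3=4, P4=1)
step 2: fire ε:  (P0=3, P1=5, P2=0, P3=4, P4=1) → (P0=2, P1=2, P2=0, P3=3, P4=4)
step 3: fire β:  (P0=2, P1=2, P2=0, P3=3, P4=4) → (P0=3, P1=5, P2=0, P3=4, P4=4)
step 4: fire β:  (P0=3, P1=5, P2=0, P3=4, P4=4) → (P0=4, P1=8, P2=0, P3=5, P4=4)
step 5: fire β:  (P0=4, P1=8, P2=0, P3=5, P4=4) → (P0=5, P1=11, P2=0, P3=6, P4=4)
step 6: fire β:  (P0=5, P1=11, P2=0, P3=6, P4=4) → (P0=6, P1=14, P2=0, P3=7, P4=4)
step 7: fire ε:  (P0=6, P1=14, P2=0, P3=7, P4=4) → (P0=5, P1=11, P2=0, P3=6, P4=7)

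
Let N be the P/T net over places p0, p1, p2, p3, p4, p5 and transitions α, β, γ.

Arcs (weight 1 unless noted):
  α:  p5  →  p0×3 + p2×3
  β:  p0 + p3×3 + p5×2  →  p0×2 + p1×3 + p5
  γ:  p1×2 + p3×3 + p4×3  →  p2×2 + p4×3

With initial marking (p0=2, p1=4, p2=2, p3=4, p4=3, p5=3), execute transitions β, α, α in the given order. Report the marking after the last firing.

(p0=9, p1=7, p2=8, p3=1, p4=3, p5=0)

step 1: fire β:  (p0=2, p1=4, p2=2, p3=4, p4=3, p5=3) → (p0=3, p1=7, p2=2, p3=1, p4=3, p5=2)
step 2: fire α:  (p0=3, p1=7, p2=2, p3=1, p4=3, p5=2) → (p0=6, p1=7, p2=5, p3=1, p4=3, p5=1)
step 3: fire α:  (p0=6, p1=7, p2=5, p3=1, p4=3, p5=1) → (p0=9, p1=7, p2=8, p3=1, p4=3, p5=0)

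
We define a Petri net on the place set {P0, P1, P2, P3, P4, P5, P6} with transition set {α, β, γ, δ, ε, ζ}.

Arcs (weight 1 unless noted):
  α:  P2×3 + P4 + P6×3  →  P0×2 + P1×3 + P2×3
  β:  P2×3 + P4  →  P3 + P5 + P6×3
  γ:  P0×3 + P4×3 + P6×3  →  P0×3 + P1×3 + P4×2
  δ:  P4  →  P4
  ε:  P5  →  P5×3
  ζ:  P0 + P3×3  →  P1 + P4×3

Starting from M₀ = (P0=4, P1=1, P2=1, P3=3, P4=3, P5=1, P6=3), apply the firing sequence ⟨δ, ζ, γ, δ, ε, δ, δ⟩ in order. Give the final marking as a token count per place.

(P0=3, P1=5, P2=1, P3=0, P4=5, P5=3, P6=0)

step 1: fire δ:  (P0=4, P1=1, P2=1, P3=3, P4=3, P5=1, P6=3) → (P0=4, P1=1, P2=1, P3=3, P4=3, P5=1, P6=3)
step 2: fire ζ:  (P0=4, P1=1, P2=1, P3=3, P4=3, P5=1, P6=3) → (P0=3, P1=2, P2=1, P3=0, P4=6, P5=1, P6=3)
step 3: fire γ:  (P0=3, P1=2, P2=1, P3=0, P4=6, P5=1, P6=3) → (P0=3, P1=5, P2=1, P3=0, P4=5, P5=1, P6=0)
step 4: fire δ:  (P0=3, P1=5, P2=1, P3=0, P4=5, P5=1, P6=0) → (P0=3, P1=5, P2=1, P3=0, P4=5, P5=1, P6=0)
step 5: fire ε:  (P0=3, P1=5, P2=1, P3=0, P4=5, P5=1, P6=0) → (P0=3, P1=5, P2=1, P3=0, P4=5, P5=3, P6=0)
step 6: fire δ:  (P0=3, P1=5, P2=1, P3=0, P4=5, P5=3, P6=0) → (P0=3, P1=5, P2=1, P3=0, P4=5, P5=3, P6=0)
step 7: fire δ:  (P0=3, P1=5, P2=1, P3=0, P4=5, P5=3, P6=0) → (P0=3, P1=5, P2=1, P3=0, P4=5, P5=3, P6=0)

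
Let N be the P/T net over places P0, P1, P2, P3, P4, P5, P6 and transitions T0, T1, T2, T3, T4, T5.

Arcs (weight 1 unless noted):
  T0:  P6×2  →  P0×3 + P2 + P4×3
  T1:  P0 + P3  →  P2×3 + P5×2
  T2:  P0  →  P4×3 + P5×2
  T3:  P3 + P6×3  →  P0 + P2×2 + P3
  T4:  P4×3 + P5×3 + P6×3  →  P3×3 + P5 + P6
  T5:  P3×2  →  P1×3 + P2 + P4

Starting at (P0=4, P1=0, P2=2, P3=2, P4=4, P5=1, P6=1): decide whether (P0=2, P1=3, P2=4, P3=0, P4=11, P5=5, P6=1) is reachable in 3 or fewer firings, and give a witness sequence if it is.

depth 0: 1 marking
depth 1: 4 markings reached so far
depth 2: 8 markings reached so far
depth 3: 12 markings reached so far
target is not among the 12 markings reachable within 3 steps

NO — not reachable within 3 firings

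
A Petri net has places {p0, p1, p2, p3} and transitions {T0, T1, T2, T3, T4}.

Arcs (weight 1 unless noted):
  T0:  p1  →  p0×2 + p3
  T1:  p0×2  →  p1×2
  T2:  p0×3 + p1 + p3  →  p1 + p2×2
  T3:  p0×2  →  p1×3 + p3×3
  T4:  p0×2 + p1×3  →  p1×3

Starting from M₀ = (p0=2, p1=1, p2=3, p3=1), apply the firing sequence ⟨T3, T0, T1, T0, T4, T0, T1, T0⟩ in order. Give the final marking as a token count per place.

step 1: fire T3:  (p0=2, p1=1, p2=3, p3=1) → (p0=0, p1=4, p2=3, p3=4)
step 2: fire T0:  (p0=0, p1=4, p2=3, p3=4) → (p0=2, p1=3, p2=3, p3=5)
step 3: fire T1:  (p0=2, p1=3, p2=3, p3=5) → (p0=0, p1=5, p2=3, p3=5)
step 4: fire T0:  (p0=0, p1=5, p2=3, p3=5) → (p0=2, p1=4, p2=3, p3=6)
step 5: fire T4:  (p0=2, p1=4, p2=3, p3=6) → (p0=0, p1=4, p2=3, p3=6)
step 6: fire T0:  (p0=0, p1=4, p2=3, p3=6) → (p0=2, p1=3, p2=3, p3=7)
step 7: fire T1:  (p0=2, p1=3, p2=3, p3=7) → (p0=0, p1=5, p2=3, p3=7)
step 8: fire T0:  (p0=0, p1=5, p2=3, p3=7) → (p0=2, p1=4, p2=3, p3=8)

(p0=2, p1=4, p2=3, p3=8)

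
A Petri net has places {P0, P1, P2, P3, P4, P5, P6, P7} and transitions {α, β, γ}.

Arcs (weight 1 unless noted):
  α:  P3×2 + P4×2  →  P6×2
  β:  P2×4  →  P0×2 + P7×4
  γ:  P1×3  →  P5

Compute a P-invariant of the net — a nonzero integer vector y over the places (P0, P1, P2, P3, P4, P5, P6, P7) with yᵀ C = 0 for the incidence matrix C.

y = (P0:2, P1:0, P2:1, P3:0, P4:0, P5:0, P6:0, P7:0)

Incidence matrix C (rows=places, cols=transitions):
        α    β    γ
   P0   0    2    0
   P1   0    0   -3
   P2   0   -4    0
   P3  -2    0    0
   P4  -2    0    0
   P5   0    0    1
   P6   2    0    0
   P7   0    4    0

Candidate y = [2, 0, 1, 0, 0, 0, 0, 0]; check y·C column-wise:
  col α: 2·0 + 1·0 + 0·-2 + 0·-2 + 0·2 = 0
  col β: 2·2 + 1·-4 + 0·4 = 0
  col γ: 2·0 + 0·-3 + 1·0 + 0·1 = 0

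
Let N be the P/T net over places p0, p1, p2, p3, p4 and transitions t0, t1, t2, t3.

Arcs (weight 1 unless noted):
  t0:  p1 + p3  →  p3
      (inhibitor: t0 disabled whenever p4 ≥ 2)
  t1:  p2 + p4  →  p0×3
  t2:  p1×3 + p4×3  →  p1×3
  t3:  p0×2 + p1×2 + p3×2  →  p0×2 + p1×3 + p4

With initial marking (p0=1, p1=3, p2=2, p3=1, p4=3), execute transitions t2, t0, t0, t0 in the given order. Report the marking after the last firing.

(p0=1, p1=0, p2=2, p3=1, p4=0)

step 1: fire t2:  (p0=1, p1=3, p2=2, p3=1, p4=3) → (p0=1, p1=3, p2=2, p3=1, p4=0)
step 2: fire t0:  (p0=1, p1=3, p2=2, p3=1, p4=0) → (p0=1, p1=2, p2=2, p3=1, p4=0)
step 3: fire t0:  (p0=1, p1=2, p2=2, p3=1, p4=0) → (p0=1, p1=1, p2=2, p3=1, p4=0)
step 4: fire t0:  (p0=1, p1=1, p2=2, p3=1, p4=0) → (p0=1, p1=0, p2=2, p3=1, p4=0)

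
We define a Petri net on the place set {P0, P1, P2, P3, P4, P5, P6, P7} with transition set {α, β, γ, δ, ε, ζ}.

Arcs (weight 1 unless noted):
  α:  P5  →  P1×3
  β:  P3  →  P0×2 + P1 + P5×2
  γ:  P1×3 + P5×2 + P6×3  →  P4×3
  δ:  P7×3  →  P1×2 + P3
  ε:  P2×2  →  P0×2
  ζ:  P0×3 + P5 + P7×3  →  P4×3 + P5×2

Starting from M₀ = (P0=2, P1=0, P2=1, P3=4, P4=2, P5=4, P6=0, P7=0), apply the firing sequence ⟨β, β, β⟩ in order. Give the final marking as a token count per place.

step 1: fire β:  (P0=2, P1=0, P2=1, P3=4, P4=2, P5=4, P6=0, P7=0) → (P0=4, P1=1, P2=1, P3=3, P4=2, P5=6, P6=0, P7=0)
step 2: fire β:  (P0=4, P1=1, P2=1, P3=3, P4=2, P5=6, P6=0, P7=0) → (P0=6, P1=2, P2=1, P3=2, P4=2, P5=8, P6=0, P7=0)
step 3: fire β:  (P0=6, P1=2, P2=1, P3=2, P4=2, P5=8, P6=0, P7=0) → (P0=8, P1=3, P2=1, P3=1, P4=2, P5=10, P6=0, P7=0)

(P0=8, P1=3, P2=1, P3=1, P4=2, P5=10, P6=0, P7=0)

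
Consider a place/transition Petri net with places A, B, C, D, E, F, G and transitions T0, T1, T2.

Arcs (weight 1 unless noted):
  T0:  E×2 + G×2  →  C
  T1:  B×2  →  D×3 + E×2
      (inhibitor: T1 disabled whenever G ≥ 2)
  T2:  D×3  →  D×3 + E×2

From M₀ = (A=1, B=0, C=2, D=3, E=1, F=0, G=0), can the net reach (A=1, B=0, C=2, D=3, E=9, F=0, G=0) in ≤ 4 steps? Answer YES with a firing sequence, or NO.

YES — reachable via ⟨T2, T2, T2, T2⟩ (4 firings)

step 1: fire T2:  (A=1, B=0, C=2, D=3, E=1, F=0, G=0) → (A=1, B=0, C=2, D=3, E=3, F=0, G=0)
step 2: fire T2:  (A=1, B=0, C=2, D=3, E=3, F=0, G=0) → (A=1, B=0, C=2, D=3, E=5, F=0, G=0)
step 3: fire T2:  (A=1, B=0, C=2, D=3, E=5, F=0, G=0) → (A=1, B=0, C=2, D=3, E=7, F=0, G=0)
step 4: fire T2:  (A=1, B=0, C=2, D=3, E=7, F=0, G=0) → (A=1, B=0, C=2, D=3, E=9, F=0, G=0)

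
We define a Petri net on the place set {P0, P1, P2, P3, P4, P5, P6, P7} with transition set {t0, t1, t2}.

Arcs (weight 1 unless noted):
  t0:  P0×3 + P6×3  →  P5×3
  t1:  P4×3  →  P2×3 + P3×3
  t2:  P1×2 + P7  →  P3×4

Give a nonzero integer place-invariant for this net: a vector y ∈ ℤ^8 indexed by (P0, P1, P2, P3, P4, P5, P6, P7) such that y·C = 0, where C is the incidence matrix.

y = (P0:0, P1:2, P2:-1, P3:1, P4:0, P5:0, P6:0, P7:0)

Incidence matrix C (rows=places, cols=transitions):
       t0   t1   t2
   P0  -3    0    0
   P1   0    0   -2
   P2   0    3    0
   P3   0    3    4
   P4   0   -3    0
   P5   3    0    0
   P6  -3    0    0
   P7   0    0   -1

Candidate y = [0, 2, -1, 1, 0, 0, 0, 0]; check y·C column-wise:
  col t0: 0·-3 + 2·0 + -1·0 + 1·0 + 0·3 + 0·-3 = 0
  col t1: 2·0 + -1·3 + 1·3 + 0·-3 = 0
  col t2: 2·-2 + -1·0 + 1·4 + 0·-1 = 0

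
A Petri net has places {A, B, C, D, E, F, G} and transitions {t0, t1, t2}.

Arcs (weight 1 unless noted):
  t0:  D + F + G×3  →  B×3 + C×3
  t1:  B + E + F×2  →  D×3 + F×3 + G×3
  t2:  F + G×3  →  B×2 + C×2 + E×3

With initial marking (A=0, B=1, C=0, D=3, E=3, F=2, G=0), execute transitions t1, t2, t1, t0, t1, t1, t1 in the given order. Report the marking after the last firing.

step 1: fire t1:  (A=0, B=1, C=0, D=3, E=3, F=2, G=0) → (A=0, B=0, C=0, D=6, E=2, F=3, G=3)
step 2: fire t2:  (A=0, B=0, C=0, D=6, E=2, F=3, G=3) → (A=0, B=2, C=2, D=6, E=5, F=2, G=0)
step 3: fire t1:  (A=0, B=2, C=2, D=6, E=5, F=2, G=0) → (A=0, B=1, C=2, D=9, E=4, F=3, G=3)
step 4: fire t0:  (A=0, B=1, C=2, D=9, E=4, F=3, G=3) → (A=0, B=4, C=5, D=8, E=4, F=2, G=0)
step 5: fire t1:  (A=0, B=4, C=5, D=8, E=4, F=2, G=0) → (A=0, B=3, C=5, D=11, E=3, F=3, G=3)
step 6: fire t1:  (A=0, B=3, C=5, D=11, E=3, F=3, G=3) → (A=0, B=2, C=5, D=14, E=2, F=4, G=6)
step 7: fire t1:  (A=0, B=2, C=5, D=14, E=2, F=4, G=6) → (A=0, B=1, C=5, D=17, E=1, F=5, G=9)

(A=0, B=1, C=5, D=17, E=1, F=5, G=9)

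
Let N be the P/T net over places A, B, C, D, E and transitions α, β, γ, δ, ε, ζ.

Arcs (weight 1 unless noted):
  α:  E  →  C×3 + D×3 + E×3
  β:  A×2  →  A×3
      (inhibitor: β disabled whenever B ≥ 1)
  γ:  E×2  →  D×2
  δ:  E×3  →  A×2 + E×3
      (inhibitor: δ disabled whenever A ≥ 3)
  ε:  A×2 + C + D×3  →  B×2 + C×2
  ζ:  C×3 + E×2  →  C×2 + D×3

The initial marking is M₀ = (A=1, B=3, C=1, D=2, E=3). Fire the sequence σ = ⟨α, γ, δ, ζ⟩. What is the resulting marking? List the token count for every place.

(A=3, B=3, C=3, D=10, E=1)

step 1: fire α:  (A=1, B=3, C=1, D=2, E=3) → (A=1, B=3, C=4, D=5, E=5)
step 2: fire γ:  (A=1, B=3, C=4, D=5, E=5) → (A=1, B=3, C=4, D=7, E=3)
step 3: fire δ:  (A=1, B=3, C=4, D=7, E=3) → (A=3, B=3, C=4, D=7, E=3)
step 4: fire ζ:  (A=3, B=3, C=4, D=7, E=3) → (A=3, B=3, C=3, D=10, E=1)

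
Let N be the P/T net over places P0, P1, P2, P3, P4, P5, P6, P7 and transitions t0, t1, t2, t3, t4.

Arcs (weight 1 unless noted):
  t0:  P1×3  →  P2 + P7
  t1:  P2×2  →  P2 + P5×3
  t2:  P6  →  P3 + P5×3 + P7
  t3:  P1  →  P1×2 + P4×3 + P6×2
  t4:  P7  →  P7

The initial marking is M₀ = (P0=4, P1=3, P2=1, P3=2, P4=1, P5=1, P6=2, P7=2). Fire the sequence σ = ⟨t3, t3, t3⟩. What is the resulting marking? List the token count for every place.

(P0=4, P1=6, P2=1, P3=2, P4=10, P5=1, P6=8, P7=2)

step 1: fire t3:  (P0=4, P1=3, P2=1, P3=2, P4=1, P5=1, P6=2, P7=2) → (P0=4, P1=4, P2=1, P3=2, P4=4, P5=1, P6=4, P7=2)
step 2: fire t3:  (P0=4, P1=4, P2=1, P3=2, P4=4, P5=1, P6=4, P7=2) → (P0=4, P1=5, P2=1, P3=2, P4=7, P5=1, P6=6, P7=2)
step 3: fire t3:  (P0=4, P1=5, P2=1, P3=2, P4=7, P5=1, P6=6, P7=2) → (P0=4, P1=6, P2=1, P3=2, P4=10, P5=1, P6=8, P7=2)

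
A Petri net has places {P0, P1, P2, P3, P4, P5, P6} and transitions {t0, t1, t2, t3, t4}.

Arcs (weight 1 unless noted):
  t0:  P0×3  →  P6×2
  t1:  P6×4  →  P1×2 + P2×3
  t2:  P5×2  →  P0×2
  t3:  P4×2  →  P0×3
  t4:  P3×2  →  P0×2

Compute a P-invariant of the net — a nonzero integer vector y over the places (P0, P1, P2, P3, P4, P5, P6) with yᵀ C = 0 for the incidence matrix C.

y = (P0:0, P1:3, P2:-2, P3:0, P4:0, P5:0, P6:0)

Incidence matrix C (rows=places, cols=transitions):
       t0   t1   t2   t3   t4
   P0  -3    0    2    3    2
   P1   0    2    0    0    0
   P2   0    3    0    0    0
   P3   0    0    0    0   -2
   P4   0    0    0   -2    0
   P5   0    0   -2    0    0
   P6   2   -4    0    0    0

Candidate y = [0, 3, -2, 0, 0, 0, 0]; check y·C column-wise:
  col t0: 0·-3 + 3·0 + -2·0 + 0·2 = 0
  col t1: 3·2 + -2·3 + 0·-4 = 0
  col t2: 0·2 + 3·0 + -2·0 + 0·-2 = 0
  col t3: 0·3 + 3·0 + -2·0 + 0·-2 = 0
  col t4: 0·2 + 3·0 + -2·0 + 0·-2 = 0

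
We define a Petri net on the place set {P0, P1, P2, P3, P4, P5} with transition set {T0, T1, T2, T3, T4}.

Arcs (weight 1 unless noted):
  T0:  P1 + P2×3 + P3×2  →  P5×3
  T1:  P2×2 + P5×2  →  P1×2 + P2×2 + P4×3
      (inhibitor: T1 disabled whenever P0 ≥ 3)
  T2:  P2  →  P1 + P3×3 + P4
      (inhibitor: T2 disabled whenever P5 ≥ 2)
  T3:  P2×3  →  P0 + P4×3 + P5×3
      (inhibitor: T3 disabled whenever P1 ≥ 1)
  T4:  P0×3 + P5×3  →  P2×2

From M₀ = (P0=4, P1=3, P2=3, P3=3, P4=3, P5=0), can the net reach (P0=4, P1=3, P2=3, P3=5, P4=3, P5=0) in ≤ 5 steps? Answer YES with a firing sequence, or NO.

NO — not reachable within 5 firings

depth 0: 1 marking
depth 1: 3 markings reached so far
depth 2: 5 markings reached so far
depth 3: 7 markings reached so far
depth 4: 8 markings reached so far
depth 5: 8 markings reached so far
(frontier empty at depth 5; search complete)
target is not among the 8 markings reachable within 5 steps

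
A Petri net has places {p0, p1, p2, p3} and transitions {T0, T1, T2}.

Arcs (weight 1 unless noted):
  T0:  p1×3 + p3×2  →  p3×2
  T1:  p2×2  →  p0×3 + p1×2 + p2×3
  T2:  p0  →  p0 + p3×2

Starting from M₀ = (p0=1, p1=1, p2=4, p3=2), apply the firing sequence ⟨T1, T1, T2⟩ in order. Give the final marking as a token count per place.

(p0=7, p1=5, p2=6, p3=4)

step 1: fire T1:  (p0=1, p1=1, p2=4, p3=2) → (p0=4, p1=3, p2=5, p3=2)
step 2: fire T1:  (p0=4, p1=3, p2=5, p3=2) → (p0=7, p1=5, p2=6, p3=2)
step 3: fire T2:  (p0=7, p1=5, p2=6, p3=2) → (p0=7, p1=5, p2=6, p3=4)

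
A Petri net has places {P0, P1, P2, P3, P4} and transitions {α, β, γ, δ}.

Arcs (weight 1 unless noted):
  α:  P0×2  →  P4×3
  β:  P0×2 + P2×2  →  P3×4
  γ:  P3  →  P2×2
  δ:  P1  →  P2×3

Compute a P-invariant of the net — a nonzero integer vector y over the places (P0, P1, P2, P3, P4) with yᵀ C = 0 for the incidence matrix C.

y = (P0:3, P1:3, P2:1, P3:2, P4:2)

Incidence matrix C (rows=places, cols=transitions):
        α    β    γ    δ
   P0  -2   -2    0    0
   P1   0    0    0   -1
   P2   0   -2    2    3
   P3   0    4   -1    0
   P4   3    0    0    0

Candidate y = [3, 3, 1, 2, 2]; check y·C column-wise:
  col α: 3·-2 + 3·0 + 1·0 + 2·0 + 2·3 = 0
  col β: 3·-2 + 3·0 + 1·-2 + 2·4 + 2·0 = 0
  col γ: 3·0 + 3·0 + 1·2 + 2·-1 + 2·0 = 0
  col δ: 3·0 + 3·-1 + 1·3 + 2·0 + 2·0 = 0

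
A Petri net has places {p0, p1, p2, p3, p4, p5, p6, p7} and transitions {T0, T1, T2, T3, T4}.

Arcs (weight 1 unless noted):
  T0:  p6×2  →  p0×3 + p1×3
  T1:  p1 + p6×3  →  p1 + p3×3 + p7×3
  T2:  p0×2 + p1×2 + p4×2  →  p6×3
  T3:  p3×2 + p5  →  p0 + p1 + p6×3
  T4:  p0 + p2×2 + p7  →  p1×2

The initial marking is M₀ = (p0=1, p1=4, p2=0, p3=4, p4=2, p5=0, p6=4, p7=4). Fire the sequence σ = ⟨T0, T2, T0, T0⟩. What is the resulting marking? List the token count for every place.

step 1: fire T0:  (p0=1, p1=4, p2=0, p3=4, p4=2, p5=0, p6=4, p7=4) → (p0=4, p1=7, p2=0, p3=4, p4=2, p5=0, p6=2, p7=4)
step 2: fire T2:  (p0=4, p1=7, p2=0, p3=4, p4=2, p5=0, p6=2, p7=4) → (p0=2, p1=5, p2=0, p3=4, p4=0, p5=0, p6=5, p7=4)
step 3: fire T0:  (p0=2, p1=5, p2=0, p3=4, p4=0, p5=0, p6=5, p7=4) → (p0=5, p1=8, p2=0, p3=4, p4=0, p5=0, p6=3, p7=4)
step 4: fire T0:  (p0=5, p1=8, p2=0, p3=4, p4=0, p5=0, p6=3, p7=4) → (p0=8, p1=11, p2=0, p3=4, p4=0, p5=0, p6=1, p7=4)

(p0=8, p1=11, p2=0, p3=4, p4=0, p5=0, p6=1, p7=4)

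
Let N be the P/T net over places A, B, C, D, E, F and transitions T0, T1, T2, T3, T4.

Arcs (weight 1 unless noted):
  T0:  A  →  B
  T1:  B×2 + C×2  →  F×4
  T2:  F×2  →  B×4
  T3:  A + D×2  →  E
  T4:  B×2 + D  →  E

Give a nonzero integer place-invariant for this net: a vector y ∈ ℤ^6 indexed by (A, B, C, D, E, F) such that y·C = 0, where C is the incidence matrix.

Incidence matrix C (rows=places, cols=transitions):
       T0   T1   T2   T3   T4
    A  -1    0    0   -1    0
    B   1   -2    4    0   -2
    C   0   -2    0    0    0
    D   0    0    0   -2   -1
    E   0    0    0    1    1
    F   0    4   -2    0    0

Candidate y = [1, 1, 3, 1, 3, 2]; check y·C column-wise:
  col T0: 1·-1 + 1·1 + 3·0 + 1·0 + 3·0 + 2·0 = 0
  col T1: 1·0 + 1·-2 + 3·-2 + 1·0 + 3·0 + 2·4 = 0
  col T2: 1·0 + 1·4 + 3·0 + 1·0 + 3·0 + 2·-2 = 0
  col T3: 1·-1 + 1·0 + 3·0 + 1·-2 + 3·1 + 2·0 = 0
  col T4: 1·0 + 1·-2 + 3·0 + 1·-1 + 3·1 + 2·0 = 0

y = (A:1, B:1, C:3, D:1, E:3, F:2)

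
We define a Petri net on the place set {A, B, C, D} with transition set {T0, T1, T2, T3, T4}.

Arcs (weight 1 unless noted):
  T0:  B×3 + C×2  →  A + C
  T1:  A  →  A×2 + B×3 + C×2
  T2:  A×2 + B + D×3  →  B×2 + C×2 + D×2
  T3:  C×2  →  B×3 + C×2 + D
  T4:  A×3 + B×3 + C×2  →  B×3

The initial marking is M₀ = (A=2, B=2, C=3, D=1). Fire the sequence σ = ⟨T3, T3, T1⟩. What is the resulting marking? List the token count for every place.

(A=3, B=11, C=5, D=3)

step 1: fire T3:  (A=2, B=2, C=3, D=1) → (A=2, B=5, C=3, D=2)
step 2: fire T3:  (A=2, B=5, C=3, D=2) → (A=2, B=8, C=3, D=3)
step 3: fire T1:  (A=2, B=8, C=3, D=3) → (A=3, B=11, C=5, D=3)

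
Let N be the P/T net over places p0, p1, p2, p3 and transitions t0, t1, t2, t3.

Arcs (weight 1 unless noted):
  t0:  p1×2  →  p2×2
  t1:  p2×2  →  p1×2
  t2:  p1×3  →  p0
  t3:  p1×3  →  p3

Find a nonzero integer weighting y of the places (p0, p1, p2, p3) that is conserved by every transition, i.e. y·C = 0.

Incidence matrix C (rows=places, cols=transitions):
       t0   t1   t2   t3
   p0   0    0    1    0
   p1  -2    2   -3   -3
   p2   2   -2    0    0
   p3   0    0    0    1

Candidate y = [3, 1, 1, 3]; check y·C column-wise:
  col t0: 3·0 + 1·-2 + 1·2 + 3·0 = 0
  col t1: 3·0 + 1·2 + 1·-2 + 3·0 = 0
  col t2: 3·1 + 1·-3 + 1·0 + 3·0 = 0
  col t3: 3·0 + 1·-3 + 1·0 + 3·1 = 0

y = (p0:3, p1:1, p2:1, p3:3)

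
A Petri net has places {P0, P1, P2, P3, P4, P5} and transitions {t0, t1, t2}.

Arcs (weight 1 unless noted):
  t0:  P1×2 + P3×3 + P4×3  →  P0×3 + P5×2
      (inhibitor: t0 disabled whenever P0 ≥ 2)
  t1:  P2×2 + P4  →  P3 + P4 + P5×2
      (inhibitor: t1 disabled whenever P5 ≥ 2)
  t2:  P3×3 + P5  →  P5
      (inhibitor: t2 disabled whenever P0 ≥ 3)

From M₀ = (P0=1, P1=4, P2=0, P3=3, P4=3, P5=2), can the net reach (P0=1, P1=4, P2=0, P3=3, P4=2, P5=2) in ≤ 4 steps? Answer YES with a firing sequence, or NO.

depth 0: 1 marking
depth 1: 3 markings reached so far
depth 2: 3 markings reached so far
(frontier empty at depth 2; search complete)
target is not among the 3 markings reachable within 4 steps

NO — not reachable within 4 firings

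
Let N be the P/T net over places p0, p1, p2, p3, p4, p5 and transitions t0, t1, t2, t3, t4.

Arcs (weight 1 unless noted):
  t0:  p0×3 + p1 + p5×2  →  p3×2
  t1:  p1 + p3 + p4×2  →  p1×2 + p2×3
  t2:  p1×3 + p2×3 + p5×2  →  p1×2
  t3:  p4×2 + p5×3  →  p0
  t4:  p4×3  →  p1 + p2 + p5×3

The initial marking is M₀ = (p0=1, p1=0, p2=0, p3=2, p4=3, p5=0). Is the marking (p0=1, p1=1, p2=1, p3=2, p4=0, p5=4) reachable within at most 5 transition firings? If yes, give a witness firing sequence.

NO — not reachable within 5 firings

depth 0: 1 marking
depth 1: 2 markings reached so far
depth 2: 2 markings reached so far
(frontier empty at depth 2; search complete)
target is not among the 2 markings reachable within 5 steps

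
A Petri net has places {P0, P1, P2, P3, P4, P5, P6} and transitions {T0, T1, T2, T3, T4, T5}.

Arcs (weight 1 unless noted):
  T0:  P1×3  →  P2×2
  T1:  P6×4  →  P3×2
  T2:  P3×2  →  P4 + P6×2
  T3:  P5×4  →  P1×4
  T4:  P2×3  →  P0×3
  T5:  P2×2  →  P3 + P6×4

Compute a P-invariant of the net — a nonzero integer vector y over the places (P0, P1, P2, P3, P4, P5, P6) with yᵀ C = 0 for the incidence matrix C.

y = (P0:3, P1:2, P2:3, P3:2, P4:2, P5:2, P6:1)

Incidence matrix C (rows=places, cols=transitions):
       T0   T1   T2   T3   T4   T5
   P0   0    0    0    0    3    0
   P1  -3    0    0    4    0    0
   P2   2    0    0    0   -3   -2
   P3   0    2   -2    0    0    1
   P4   0    0    1    0    0    0
   P5   0    0    0   -4    0    0
   P6   0   -4    2    0    0    4

Candidate y = [3, 2, 3, 2, 2, 2, 1]; check y·C column-wise:
  col T0: 3·0 + 2·-3 + 3·2 + 2·0 + 2·0 + 2·0 + 1·0 = 0
  col T1: 3·0 + 2·0 + 3·0 + 2·2 + 2·0 + 2·0 + 1·-4 = 0
  col T2: 3·0 + 2·0 + 3·0 + 2·-2 + 2·1 + 2·0 + 1·2 = 0
  col T3: 3·0 + 2·4 + 3·0 + 2·0 + 2·0 + 2·-4 + 1·0 = 0
  col T4: 3·3 + 2·0 + 3·-3 + 2·0 + 2·0 + 2·0 + 1·0 = 0
  col T5: 3·0 + 2·0 + 3·-2 + 2·1 + 2·0 + 2·0 + 1·4 = 0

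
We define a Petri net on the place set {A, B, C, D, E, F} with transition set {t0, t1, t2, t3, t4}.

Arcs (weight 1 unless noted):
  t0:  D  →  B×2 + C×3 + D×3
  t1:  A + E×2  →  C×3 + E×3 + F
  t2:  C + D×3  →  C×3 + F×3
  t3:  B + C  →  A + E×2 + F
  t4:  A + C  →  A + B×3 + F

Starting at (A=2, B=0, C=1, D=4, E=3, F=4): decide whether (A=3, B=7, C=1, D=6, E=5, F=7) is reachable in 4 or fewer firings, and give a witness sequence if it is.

YES — reachable via ⟨t0, t3, t4, t4⟩ (4 firings)

step 1: fire t0:  (A=2, B=0, C=1, D=4, E=3, F=4) → (A=2, B=2, C=4, D=6, E=3, F=4)
step 2: fire t3:  (A=2, B=2, C=4, D=6, E=3, F=4) → (A=3, B=1, C=3, D=6, E=5, F=5)
step 3: fire t4:  (A=3, B=1, C=3, D=6, E=5, F=5) → (A=3, B=4, C=2, D=6, E=5, F=6)
step 4: fire t4:  (A=3, B=4, C=2, D=6, E=5, F=6) → (A=3, B=7, C=1, D=6, E=5, F=7)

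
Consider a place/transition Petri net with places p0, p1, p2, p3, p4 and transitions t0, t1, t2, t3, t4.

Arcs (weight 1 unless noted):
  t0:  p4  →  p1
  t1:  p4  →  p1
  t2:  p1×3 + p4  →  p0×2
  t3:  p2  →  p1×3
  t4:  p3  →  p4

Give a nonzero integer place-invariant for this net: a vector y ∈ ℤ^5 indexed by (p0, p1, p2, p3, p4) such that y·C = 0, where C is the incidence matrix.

Incidence matrix C (rows=places, cols=transitions):
       t0   t1   t2   t3   t4
   p0   0    0    2    0    0
   p1   1    1   -3    3    0
   p2   0    0    0   -1    0
   p3   0    0    0    0   -1
   p4  -1   -1   -1    0    1

Candidate y = [2, 1, 3, 1, 1]; check y·C column-wise:
  col t0: 2·0 + 1·1 + 3·0 + 1·0 + 1·-1 = 0
  col t1: 2·0 + 1·1 + 3·0 + 1·0 + 1·-1 = 0
  col t2: 2·2 + 1·-3 + 3·0 + 1·0 + 1·-1 = 0
  col t3: 2·0 + 1·3 + 3·-1 + 1·0 + 1·0 = 0
  col t4: 2·0 + 1·0 + 3·0 + 1·-1 + 1·1 = 0

y = (p0:2, p1:1, p2:3, p3:1, p4:1)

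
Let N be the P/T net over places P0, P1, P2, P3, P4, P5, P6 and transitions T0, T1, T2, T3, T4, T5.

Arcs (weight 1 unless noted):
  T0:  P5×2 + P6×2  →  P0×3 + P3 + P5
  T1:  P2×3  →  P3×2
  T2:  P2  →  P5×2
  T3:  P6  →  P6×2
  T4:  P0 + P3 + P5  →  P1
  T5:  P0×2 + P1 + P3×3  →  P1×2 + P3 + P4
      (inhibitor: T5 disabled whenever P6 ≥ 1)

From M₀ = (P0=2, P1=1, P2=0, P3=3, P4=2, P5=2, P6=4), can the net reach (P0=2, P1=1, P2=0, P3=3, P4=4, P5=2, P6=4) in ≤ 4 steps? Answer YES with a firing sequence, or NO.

depth 0: 1 marking
depth 1: 4 markings reached so far
depth 2: 9 markings reached so far
depth 3: 14 markings reached so far
depth 4: 19 markings reached so far
target is not among the 19 markings reachable within 4 steps

NO — not reachable within 4 firings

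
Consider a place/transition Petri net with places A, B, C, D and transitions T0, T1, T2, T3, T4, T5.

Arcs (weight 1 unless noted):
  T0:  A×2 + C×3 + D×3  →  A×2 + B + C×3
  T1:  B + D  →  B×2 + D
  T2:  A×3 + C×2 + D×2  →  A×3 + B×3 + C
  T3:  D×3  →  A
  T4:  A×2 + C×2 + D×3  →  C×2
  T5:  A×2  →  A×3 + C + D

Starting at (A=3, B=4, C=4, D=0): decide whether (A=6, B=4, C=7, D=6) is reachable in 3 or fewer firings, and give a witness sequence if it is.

depth 0: 1 marking
depth 1: 2 markings reached so far
depth 2: 4 markings reached so far
depth 3: 8 markings reached so far
target is not among the 8 markings reachable within 3 steps

NO — not reachable within 3 firings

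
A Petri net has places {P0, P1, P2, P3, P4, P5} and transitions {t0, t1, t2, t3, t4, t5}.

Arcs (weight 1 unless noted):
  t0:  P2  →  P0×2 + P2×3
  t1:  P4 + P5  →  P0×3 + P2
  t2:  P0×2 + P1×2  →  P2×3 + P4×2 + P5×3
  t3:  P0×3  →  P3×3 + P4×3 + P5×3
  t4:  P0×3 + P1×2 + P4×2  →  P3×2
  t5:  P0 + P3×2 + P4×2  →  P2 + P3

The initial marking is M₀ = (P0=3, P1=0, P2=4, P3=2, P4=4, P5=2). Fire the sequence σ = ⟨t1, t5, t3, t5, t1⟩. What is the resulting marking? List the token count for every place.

step 1: fire t1:  (P0=3, P1=0, P2=4, P3=2, P4=4, P5=2) → (P0=6, P1=0, P2=5, P3=2, P4=3, P5=1)
step 2: fire t5:  (P0=6, P1=0, P2=5, P3=2, P4=3, P5=1) → (P0=5, P1=0, P2=6, P3=1, P4=1, P5=1)
step 3: fire t3:  (P0=5, P1=0, P2=6, P3=1, P4=1, P5=1) → (P0=2, P1=0, P2=6, P3=4, P4=4, P5=4)
step 4: fire t5:  (P0=2, P1=0, P2=6, P3=4, P4=4, P5=4) → (P0=1, P1=0, P2=7, P3=3, P4=2, P5=4)
step 5: fire t1:  (P0=1, P1=0, P2=7, P3=3, P4=2, P5=4) → (P0=4, P1=0, P2=8, P3=3, P4=1, P5=3)

(P0=4, P1=0, P2=8, P3=3, P4=1, P5=3)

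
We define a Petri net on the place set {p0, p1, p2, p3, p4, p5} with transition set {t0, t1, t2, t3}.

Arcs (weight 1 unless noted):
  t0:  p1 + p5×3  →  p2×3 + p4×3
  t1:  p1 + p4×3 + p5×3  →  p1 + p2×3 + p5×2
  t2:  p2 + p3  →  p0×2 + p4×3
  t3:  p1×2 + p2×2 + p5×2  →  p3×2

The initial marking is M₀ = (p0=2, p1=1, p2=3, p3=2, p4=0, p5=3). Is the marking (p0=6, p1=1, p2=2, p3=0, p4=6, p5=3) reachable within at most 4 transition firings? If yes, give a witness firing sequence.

NO — not reachable within 4 firings

depth 0: 1 marking
depth 1: 3 markings reached so far
depth 2: 6 markings reached so far
depth 3: 8 markings reached so far
depth 4: 8 markings reached so far
(frontier empty at depth 4; search complete)
target is not among the 8 markings reachable within 4 steps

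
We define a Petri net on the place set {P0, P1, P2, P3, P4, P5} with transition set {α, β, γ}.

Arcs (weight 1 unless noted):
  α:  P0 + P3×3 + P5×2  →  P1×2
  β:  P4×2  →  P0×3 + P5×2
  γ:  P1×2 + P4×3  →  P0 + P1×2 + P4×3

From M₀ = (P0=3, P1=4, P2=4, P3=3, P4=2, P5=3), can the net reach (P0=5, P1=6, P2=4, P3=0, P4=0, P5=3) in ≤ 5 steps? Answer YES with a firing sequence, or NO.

step 1: fire α:  (P0=3, P1=4, P2=4, P3=3, P4=2, P5=3) → (P0=2, P1=6, P2=4, P3=0, P4=2, P5=1)
step 2: fire β:  (P0=2, P1=6, P2=4, P3=0, P4=2, P5=1) → (P0=5, P1=6, P2=4, P3=0, P4=0, P5=3)

YES — reachable via ⟨α, β⟩ (2 firings)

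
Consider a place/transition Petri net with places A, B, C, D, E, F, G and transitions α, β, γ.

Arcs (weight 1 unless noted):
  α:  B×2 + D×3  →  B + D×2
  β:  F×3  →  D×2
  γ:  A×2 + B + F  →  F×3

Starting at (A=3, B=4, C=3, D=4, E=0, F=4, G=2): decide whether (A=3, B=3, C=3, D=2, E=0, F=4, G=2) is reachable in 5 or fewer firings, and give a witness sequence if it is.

NO — not reachable within 5 firings

depth 0: 1 marking
depth 1: 4 markings reached so far
depth 2: 8 markings reached so far
depth 3: 12 markings reached so far
depth 4: 15 markings reached so far
depth 5: 17 markings reached so far
target is not among the 17 markings reachable within 5 steps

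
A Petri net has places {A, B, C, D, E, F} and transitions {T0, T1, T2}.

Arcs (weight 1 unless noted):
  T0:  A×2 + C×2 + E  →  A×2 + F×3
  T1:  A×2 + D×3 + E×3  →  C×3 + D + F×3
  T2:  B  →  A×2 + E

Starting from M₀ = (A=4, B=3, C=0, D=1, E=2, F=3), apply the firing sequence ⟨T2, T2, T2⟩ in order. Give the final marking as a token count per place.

step 1: fire T2:  (A=4, B=3, C=0, D=1, E=2, F=3) → (A=6, B=2, C=0, D=1, E=3, F=3)
step 2: fire T2:  (A=6, B=2, C=0, D=1, E=3, F=3) → (A=8, B=1, C=0, D=1, E=4, F=3)
step 3: fire T2:  (A=8, B=1, C=0, D=1, E=4, F=3) → (A=10, B=0, C=0, D=1, E=5, F=3)

(A=10, B=0, C=0, D=1, E=5, F=3)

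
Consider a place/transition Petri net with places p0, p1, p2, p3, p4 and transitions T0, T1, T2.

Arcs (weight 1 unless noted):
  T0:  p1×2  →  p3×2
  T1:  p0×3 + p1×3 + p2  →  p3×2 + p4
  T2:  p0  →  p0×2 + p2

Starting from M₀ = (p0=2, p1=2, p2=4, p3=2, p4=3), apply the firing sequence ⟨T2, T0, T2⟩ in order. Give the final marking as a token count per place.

(p0=4, p1=0, p2=6, p3=4, p4=3)

step 1: fire T2:  (p0=2, p1=2, p2=4, p3=2, p4=3) → (p0=3, p1=2, p2=5, p3=2, p4=3)
step 2: fire T0:  (p0=3, p1=2, p2=5, p3=2, p4=3) → (p0=3, p1=0, p2=5, p3=4, p4=3)
step 3: fire T2:  (p0=3, p1=0, p2=5, p3=4, p4=3) → (p0=4, p1=0, p2=6, p3=4, p4=3)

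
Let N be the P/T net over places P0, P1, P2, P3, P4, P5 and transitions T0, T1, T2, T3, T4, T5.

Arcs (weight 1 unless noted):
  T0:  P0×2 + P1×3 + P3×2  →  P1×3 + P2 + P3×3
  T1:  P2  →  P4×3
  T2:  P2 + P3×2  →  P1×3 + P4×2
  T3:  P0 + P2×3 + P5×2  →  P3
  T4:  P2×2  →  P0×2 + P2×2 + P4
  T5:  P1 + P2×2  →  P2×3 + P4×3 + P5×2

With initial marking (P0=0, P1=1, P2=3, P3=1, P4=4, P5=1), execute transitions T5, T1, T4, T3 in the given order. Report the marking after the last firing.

(P0=1, P1=0, P2=0, P3=2, P4=11, P5=1)

step 1: fire T5:  (P0=0, P1=1, P2=3, P3=1, P4=4, P5=1) → (P0=0, P1=0, P2=4, P3=1, P4=7, P5=3)
step 2: fire T1:  (P0=0, P1=0, P2=4, P3=1, P4=7, P5=3) → (P0=0, P1=0, P2=3, P3=1, P4=10, P5=3)
step 3: fire T4:  (P0=0, P1=0, P2=3, P3=1, P4=10, P5=3) → (P0=2, P1=0, P2=3, P3=1, P4=11, P5=3)
step 4: fire T3:  (P0=2, P1=0, P2=3, P3=1, P4=11, P5=3) → (P0=1, P1=0, P2=0, P3=2, P4=11, P5=1)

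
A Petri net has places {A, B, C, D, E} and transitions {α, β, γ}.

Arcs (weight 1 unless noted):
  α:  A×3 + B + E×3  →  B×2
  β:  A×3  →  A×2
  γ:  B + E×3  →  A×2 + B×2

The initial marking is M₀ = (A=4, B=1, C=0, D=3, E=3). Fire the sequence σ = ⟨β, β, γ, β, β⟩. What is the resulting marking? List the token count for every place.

(A=2, B=2, C=0, D=3, E=0)

step 1: fire β:  (A=4, B=1, C=0, D=3, E=3) → (A=3, B=1, C=0, D=3, E=3)
step 2: fire β:  (A=3, B=1, C=0, D=3, E=3) → (A=2, B=1, C=0, D=3, E=3)
step 3: fire γ:  (A=2, B=1, C=0, D=3, E=3) → (A=4, B=2, C=0, D=3, E=0)
step 4: fire β:  (A=4, B=2, C=0, D=3, E=0) → (A=3, B=2, C=0, D=3, E=0)
step 5: fire β:  (A=3, B=2, C=0, D=3, E=0) → (A=2, B=2, C=0, D=3, E=0)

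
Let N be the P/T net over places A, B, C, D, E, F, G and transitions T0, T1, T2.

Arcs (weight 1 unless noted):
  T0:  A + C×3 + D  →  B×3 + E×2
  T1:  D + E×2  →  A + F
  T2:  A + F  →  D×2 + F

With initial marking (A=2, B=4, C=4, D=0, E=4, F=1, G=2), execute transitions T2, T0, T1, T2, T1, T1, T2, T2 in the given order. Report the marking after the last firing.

(A=0, B=7, C=1, D=4, E=0, F=4, G=2)

step 1: fire T2:  (A=2, B=4, C=4, D=0, E=4, F=1, G=2) → (A=1, B=4, C=4, D=2, E=4, F=1, G=2)
step 2: fire T0:  (A=1, B=4, C=4, D=2, E=4, F=1, G=2) → (A=0, B=7, C=1, D=1, E=6, F=1, G=2)
step 3: fire T1:  (A=0, B=7, C=1, D=1, E=6, F=1, G=2) → (A=1, B=7, C=1, D=0, E=4, F=2, G=2)
step 4: fire T2:  (A=1, B=7, C=1, D=0, E=4, F=2, G=2) → (A=0, B=7, C=1, D=2, E=4, F=2, G=2)
step 5: fire T1:  (A=0, B=7, C=1, D=2, E=4, F=2, G=2) → (A=1, B=7, C=1, D=1, E=2, F=3, G=2)
step 6: fire T1:  (A=1, B=7, C=1, D=1, E=2, F=3, G=2) → (A=2, B=7, C=1, D=0, E=0, F=4, G=2)
step 7: fire T2:  (A=2, B=7, C=1, D=0, E=0, F=4, G=2) → (A=1, B=7, C=1, D=2, E=0, F=4, G=2)
step 8: fire T2:  (A=1, B=7, C=1, D=2, E=0, F=4, G=2) → (A=0, B=7, C=1, D=4, E=0, F=4, G=2)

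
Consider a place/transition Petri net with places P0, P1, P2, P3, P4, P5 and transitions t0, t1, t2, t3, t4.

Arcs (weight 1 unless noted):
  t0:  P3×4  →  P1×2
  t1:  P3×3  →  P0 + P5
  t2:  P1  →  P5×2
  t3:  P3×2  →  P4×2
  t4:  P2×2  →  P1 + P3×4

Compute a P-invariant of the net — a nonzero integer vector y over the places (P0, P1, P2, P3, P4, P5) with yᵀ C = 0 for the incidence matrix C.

Incidence matrix C (rows=places, cols=transitions):
       t0   t1   t2   t3   t4
   P0   0    1    0    0    0
   P1   2    0   -1    0    1
   P2   0    0    0    0   -2
   P3  -4   -3    0   -2    4
   P4   0    0    0    2    0
   P5   0    1    2    0    0

Candidate y = [2, 2, 3, 1, 1, 1]; check y·C column-wise:
  col t0: 2·0 + 2·2 + 3·0 + 1·-4 + 1·0 + 1·0 = 0
  col t1: 2·1 + 2·0 + 3·0 + 1·-3 + 1·0 + 1·1 = 0
  col t2: 2·0 + 2·-1 + 3·0 + 1·0 + 1·0 + 1·2 = 0
  col t3: 2·0 + 2·0 + 3·0 + 1·-2 + 1·2 + 1·0 = 0
  col t4: 2·0 + 2·1 + 3·-2 + 1·4 + 1·0 + 1·0 = 0

y = (P0:2, P1:2, P2:3, P3:1, P4:1, P5:1)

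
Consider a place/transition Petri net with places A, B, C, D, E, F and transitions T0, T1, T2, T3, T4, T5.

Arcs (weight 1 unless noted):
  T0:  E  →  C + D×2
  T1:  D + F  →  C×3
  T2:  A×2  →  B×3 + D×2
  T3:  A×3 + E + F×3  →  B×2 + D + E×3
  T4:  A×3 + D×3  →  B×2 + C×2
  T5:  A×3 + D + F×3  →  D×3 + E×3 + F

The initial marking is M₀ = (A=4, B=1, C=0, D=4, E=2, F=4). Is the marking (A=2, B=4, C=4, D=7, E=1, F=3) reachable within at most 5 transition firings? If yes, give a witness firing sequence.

YES — reachable via ⟨T0, T1, T2⟩ (3 firings)

step 1: fire T0:  (A=4, B=1, C=0, D=4, E=2, F=4) → (A=4, B=1, C=1, D=6, E=1, F=4)
step 2: fire T1:  (A=4, B=1, C=1, D=6, E=1, F=4) → (A=4, B=1, C=4, D=5, E=1, F=3)
step 3: fire T2:  (A=4, B=1, C=4, D=5, E=1, F=3) → (A=2, B=4, C=4, D=7, E=1, F=3)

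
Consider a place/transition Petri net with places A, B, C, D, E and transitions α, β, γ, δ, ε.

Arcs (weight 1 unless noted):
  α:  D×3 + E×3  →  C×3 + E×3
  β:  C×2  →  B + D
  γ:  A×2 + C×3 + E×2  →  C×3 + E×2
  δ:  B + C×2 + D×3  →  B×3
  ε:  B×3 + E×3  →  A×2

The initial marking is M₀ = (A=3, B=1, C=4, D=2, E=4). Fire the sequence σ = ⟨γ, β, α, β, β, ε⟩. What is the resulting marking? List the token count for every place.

step 1: fire γ:  (A=3, B=1, C=4, D=2, E=4) → (A=1, B=1, C=4, D=2, E=4)
step 2: fire β:  (A=1, B=1, C=4, D=2, E=4) → (A=1, B=2, C=2, D=3, E=4)
step 3: fire α:  (A=1, B=2, C=2, D=3, E=4) → (A=1, B=2, C=5, D=0, E=4)
step 4: fire β:  (A=1, B=2, C=5, D=0, E=4) → (A=1, B=3, C=3, D=1, E=4)
step 5: fire β:  (A=1, B=3, C=3, D=1, E=4) → (A=1, B=4, C=1, D=2, E=4)
step 6: fire ε:  (A=1, B=4, C=1, D=2, E=4) → (A=3, B=1, C=1, D=2, E=1)

(A=3, B=1, C=1, D=2, E=1)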